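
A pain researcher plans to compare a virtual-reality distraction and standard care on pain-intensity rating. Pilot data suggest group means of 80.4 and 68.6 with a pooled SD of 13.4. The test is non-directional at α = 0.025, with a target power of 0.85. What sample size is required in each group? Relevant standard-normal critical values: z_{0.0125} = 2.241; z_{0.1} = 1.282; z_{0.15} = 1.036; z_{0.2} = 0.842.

n = 28 per group

Cohen's d = |M₁ − M₂| / SD_pooled = |80.4 − 68.6| / 13.4 = 11.8 / 13.4 = 0.881.
For two independent groups with equal n: n = 2·((z_{α/2} + z_β) / d)².
z_{α/2} + z_β = 2.241 + 1.036 = 3.277.
n = 2 × (3.277 / 0.881)² = 2 × 3.720² = 2 × 13.84 = 27.7.
Round up to the next whole participant.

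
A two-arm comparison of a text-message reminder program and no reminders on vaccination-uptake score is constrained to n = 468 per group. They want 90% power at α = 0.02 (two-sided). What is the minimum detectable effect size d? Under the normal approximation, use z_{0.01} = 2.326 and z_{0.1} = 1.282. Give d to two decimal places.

For two independent groups of n = 468 each: d_min = (z_{α/2} + z_β)·√(2/n).
z-sum = 2.326 + 1.282 = 3.608.
d_min = 3.608 × √(2/468) = 3.608 × 0.0654 = 0.236.

d_min ≈ 0.24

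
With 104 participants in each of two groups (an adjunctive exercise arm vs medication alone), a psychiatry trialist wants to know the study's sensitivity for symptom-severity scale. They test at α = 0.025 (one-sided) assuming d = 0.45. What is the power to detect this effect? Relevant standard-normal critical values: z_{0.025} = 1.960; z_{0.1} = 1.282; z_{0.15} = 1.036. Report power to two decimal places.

For two equal groups, power = Φ(d·√(n/2) − z_{α}).
d·√(n/2) = 0.45 × √(104/2) = 0.45 × 7.211 = 3.245.
z_β = 3.245 − 1.960 = 1.285.
Power = Φ(1.285) = 0.901.

power ≈ 0.90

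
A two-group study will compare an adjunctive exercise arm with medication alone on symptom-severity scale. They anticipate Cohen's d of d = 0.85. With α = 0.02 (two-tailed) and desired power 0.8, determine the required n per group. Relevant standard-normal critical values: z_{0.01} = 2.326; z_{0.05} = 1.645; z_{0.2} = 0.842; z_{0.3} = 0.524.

For two independent groups with equal n: n = 2·((z_{α/2} + z_β) / d)².
z_{α/2} + z_β = 2.326 + 0.842 = 3.168.
n = 2 × (3.168 / 0.85)² = 2 × 3.727² = 2 × 13.89 = 27.8.
Round up to the next whole participant.

n = 28 per group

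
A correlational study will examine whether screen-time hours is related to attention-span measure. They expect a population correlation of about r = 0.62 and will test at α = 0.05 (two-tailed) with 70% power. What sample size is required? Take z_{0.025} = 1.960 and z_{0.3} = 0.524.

n = 15

Fisher's z: C = ½·ln((1+r)/(1−r)) = ½·ln(4.2632) = 0.7250.
n = ((z_{α/2} + z_β)/C)² + 3.
(1.960 + 0.524) / 0.7250 = 2.484 / 0.7250 = 3.426.
n = 3.426² + 3 = 11.74 + 3 = 14.7.
Round up.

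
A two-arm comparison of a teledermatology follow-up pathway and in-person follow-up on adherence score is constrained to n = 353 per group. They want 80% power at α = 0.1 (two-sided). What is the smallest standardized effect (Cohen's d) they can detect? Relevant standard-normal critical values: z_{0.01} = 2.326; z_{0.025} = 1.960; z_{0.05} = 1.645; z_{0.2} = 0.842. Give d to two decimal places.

For two independent groups of n = 353 each: d_min = (z_{α/2} + z_β)·√(2/n).
z-sum = 1.645 + 0.842 = 2.487.
d_min = 2.487 × √(2/353) = 2.487 × 0.0753 = 0.187.

d_min ≈ 0.19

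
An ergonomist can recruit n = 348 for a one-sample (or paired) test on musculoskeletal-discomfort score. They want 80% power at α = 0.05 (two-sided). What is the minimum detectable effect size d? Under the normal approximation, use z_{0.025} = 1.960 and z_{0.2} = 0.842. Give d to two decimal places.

For a single sample (or paired design) of n = 348: d_min = (z_{α/2} + z_β)/√n.
z-sum = 1.960 + 0.842 = 2.802.
d_min = 2.802 / √348 = 2.802 / 18.655 = 0.150.

d_min ≈ 0.15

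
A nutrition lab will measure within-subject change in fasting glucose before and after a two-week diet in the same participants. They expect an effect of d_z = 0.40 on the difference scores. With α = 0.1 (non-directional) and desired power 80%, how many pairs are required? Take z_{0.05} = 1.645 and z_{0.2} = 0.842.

For a paired (one-sample on differences) test: n = ((z_{α/2} + z_β) / d)².
z_{α/2} + z_β = 1.645 + 0.842 = 2.487.
n = (2.487 / 0.40)² = 6.218² = 38.66.
Round up.

n = 39 pairs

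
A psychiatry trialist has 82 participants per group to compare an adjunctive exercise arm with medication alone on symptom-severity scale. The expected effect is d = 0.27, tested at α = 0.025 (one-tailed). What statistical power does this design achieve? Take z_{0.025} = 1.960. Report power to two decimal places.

For two equal groups, power = Φ(d·√(n/2) − z_{α}).
d·√(n/2) = 0.27 × √(82/2) = 0.27 × 6.403 = 1.729.
z_β = 1.729 − 1.960 = -0.231.
Power = Φ(-0.231) = 0.409.

power ≈ 0.41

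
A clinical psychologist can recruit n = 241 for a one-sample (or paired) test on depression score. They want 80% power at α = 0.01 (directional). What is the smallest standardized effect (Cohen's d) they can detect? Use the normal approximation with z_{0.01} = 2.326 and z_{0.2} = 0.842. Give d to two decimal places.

d_min ≈ 0.20

For a single sample (or paired design) of n = 241: d_min = (z_{α} + z_β)/√n.
z-sum = 2.326 + 0.842 = 3.168.
d_min = 3.168 / √241 = 3.168 / 15.524 = 0.204.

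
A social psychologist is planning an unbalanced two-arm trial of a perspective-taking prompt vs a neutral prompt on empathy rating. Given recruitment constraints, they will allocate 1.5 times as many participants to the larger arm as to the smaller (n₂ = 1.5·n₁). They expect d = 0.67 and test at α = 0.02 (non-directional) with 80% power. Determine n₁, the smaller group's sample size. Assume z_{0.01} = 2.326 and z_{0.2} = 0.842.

With allocation ratio k = n₂/n₁ = 1.5, Var(x̄₁−x̄₂) = σ²(1/n₁ + 1/(k·n₁)) = σ²·(k+1)/(k·n₁).
So n₁ = (1 + 1/k)·((z_{α/2} + z_β)/d)² = 1.667 × (3.168/0.67)².
n₁ = 1.667 × 22.36 = 37.3.
Round up: n₁ = 38, giving n₂ = 1.5 × 38 = 57.

n₁ = 38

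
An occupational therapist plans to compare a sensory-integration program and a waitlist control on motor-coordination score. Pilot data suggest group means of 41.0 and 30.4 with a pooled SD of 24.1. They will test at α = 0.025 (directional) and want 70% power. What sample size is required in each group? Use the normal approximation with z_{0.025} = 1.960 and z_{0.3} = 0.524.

n = 64 per group

Cohen's d = |M₁ − M₂| / SD_pooled = |41.0 − 30.4| / 24.1 = 10.6 / 24.1 = 0.440.
For two independent groups with equal n: n = 2·((z_{α} + z_β) / d)².
z_{α} + z_β = 1.960 + 0.524 = 2.484.
n = 2 × (2.484 / 0.440)² = 2 × 5.645² = 2 × 31.87 = 63.7.
Round up to the next whole participant.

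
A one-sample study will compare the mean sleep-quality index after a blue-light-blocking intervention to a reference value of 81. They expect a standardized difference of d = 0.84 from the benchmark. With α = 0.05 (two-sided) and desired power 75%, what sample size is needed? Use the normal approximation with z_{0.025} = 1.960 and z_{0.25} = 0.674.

For a one-sample test: n = ((z_{α/2} + z_β) / d)².
z_{α/2} + z_β = 1.960 + 0.674 = 2.634.
n = (2.634 / 0.84)² = 3.136² = 9.83.
Round up.

n = 10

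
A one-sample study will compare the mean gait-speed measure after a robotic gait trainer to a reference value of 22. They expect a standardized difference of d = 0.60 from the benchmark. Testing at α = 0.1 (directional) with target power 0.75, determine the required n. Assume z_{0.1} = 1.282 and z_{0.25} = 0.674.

n = 11

For a one-sample test: n = ((z_{α} + z_β) / d)².
z_{α} + z_β = 1.282 + 0.674 = 1.956.
n = (1.956 / 0.60)² = 3.260² = 10.63.
Round up.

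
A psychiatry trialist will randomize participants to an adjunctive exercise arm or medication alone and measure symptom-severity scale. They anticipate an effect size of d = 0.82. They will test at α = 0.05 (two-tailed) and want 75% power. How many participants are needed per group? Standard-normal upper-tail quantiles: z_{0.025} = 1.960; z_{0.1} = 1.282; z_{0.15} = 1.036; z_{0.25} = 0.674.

n = 21 per group

For two independent groups with equal n: n = 2·((z_{α/2} + z_β) / d)².
z_{α/2} + z_β = 1.960 + 0.674 = 2.634.
n = 2 × (2.634 / 0.82)² = 2 × 3.212² = 2 × 10.32 = 20.6.
Round up to the next whole participant.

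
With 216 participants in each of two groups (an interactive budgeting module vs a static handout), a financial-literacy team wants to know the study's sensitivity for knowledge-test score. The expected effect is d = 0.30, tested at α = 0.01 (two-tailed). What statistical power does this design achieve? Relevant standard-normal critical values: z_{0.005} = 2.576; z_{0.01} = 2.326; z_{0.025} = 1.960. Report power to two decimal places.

For two equal groups, power = Φ(d·√(n/2) − z_{α/2}).
d·√(n/2) = 0.30 × √(216/2) = 0.30 × 10.392 = 3.118.
z_β = 3.118 − 2.576 = 0.542.
Power = Φ(0.542) = 0.706.

power ≈ 0.71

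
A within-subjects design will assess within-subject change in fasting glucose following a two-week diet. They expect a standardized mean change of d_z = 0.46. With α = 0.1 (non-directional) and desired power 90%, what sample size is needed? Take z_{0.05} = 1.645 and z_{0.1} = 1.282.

n = 41 pairs

For a paired (one-sample on differences) test: n = ((z_{α/2} + z_β) / d)².
z_{α/2} + z_β = 1.645 + 1.282 = 2.927.
n = (2.927 / 0.46)² = 6.363² = 40.49.
Round up.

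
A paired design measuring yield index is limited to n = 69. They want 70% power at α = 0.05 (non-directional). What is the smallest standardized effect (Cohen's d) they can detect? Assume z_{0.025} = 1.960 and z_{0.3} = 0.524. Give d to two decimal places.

For a single sample (or paired design) of n = 69: d_min = (z_{α/2} + z_β)/√n.
z-sum = 1.960 + 0.524 = 2.484.
d_min = 2.484 / √69 = 2.484 / 8.307 = 0.299.

d_min ≈ 0.30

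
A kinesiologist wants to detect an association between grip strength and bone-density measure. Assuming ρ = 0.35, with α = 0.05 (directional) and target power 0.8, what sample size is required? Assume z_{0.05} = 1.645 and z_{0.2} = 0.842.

n = 50

Fisher's z: C = ½·ln((1+r)/(1−r)) = ½·ln(2.0769) = 0.3654.
n = ((z_{α} + z_β)/C)² + 3.
(1.645 + 0.842) / 0.3654 = 2.487 / 0.3654 = 6.806.
n = 6.806² + 3 = 46.32 + 3 = 49.3.
Round up.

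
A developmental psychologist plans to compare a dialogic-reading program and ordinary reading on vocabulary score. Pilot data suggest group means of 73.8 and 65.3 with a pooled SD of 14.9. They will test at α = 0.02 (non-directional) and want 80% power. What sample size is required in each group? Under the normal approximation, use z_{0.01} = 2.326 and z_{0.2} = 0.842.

Cohen's d = |M₁ − M₂| / SD_pooled = |73.8 − 65.3| / 14.9 = 8.5 / 14.9 = 0.570.
For two independent groups with equal n: n = 2·((z_{α/2} + z_β) / d)².
z_{α/2} + z_β = 2.326 + 0.842 = 3.168.
n = 2 × (3.168 / 0.570)² = 2 × 5.558² = 2 × 30.89 = 61.8.
Round up to the next whole participant.

n = 62 per group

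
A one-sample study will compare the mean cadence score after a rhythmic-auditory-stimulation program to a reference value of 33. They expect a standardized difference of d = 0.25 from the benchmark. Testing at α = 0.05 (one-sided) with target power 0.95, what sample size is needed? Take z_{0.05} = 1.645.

For a one-sample test: n = ((z_{α} + z_β) / d)².
z_{α} + z_β = 1.645 + 1.645 = 3.290.
n = (3.290 / 0.25)² = 13.160² = 173.19.
Round up.

n = 174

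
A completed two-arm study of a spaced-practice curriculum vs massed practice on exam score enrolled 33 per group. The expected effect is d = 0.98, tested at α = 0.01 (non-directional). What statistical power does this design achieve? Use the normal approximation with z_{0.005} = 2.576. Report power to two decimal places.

For two equal groups, power = Φ(d·√(n/2) − z_{α/2}).
d·√(n/2) = 0.98 × √(33/2) = 0.98 × 4.062 = 3.981.
z_β = 3.981 − 2.576 = 1.405.
Power = Φ(1.405) = 0.920.

power ≈ 0.92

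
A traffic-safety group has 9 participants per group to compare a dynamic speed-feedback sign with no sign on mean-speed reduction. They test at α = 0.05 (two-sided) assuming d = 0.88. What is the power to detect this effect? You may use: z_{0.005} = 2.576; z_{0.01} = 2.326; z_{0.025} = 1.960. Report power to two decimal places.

For two equal groups, power = Φ(d·√(n/2) − z_{α/2}).
d·√(n/2) = 0.88 × √(9/2) = 0.88 × 2.121 = 1.867.
z_β = 1.867 − 1.960 = -0.093.
Power = Φ(-0.093) = 0.463.

power ≈ 0.46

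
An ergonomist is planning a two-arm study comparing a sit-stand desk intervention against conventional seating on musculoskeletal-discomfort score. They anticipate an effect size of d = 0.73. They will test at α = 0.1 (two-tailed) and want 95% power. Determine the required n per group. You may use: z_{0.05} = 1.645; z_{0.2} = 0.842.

n = 41 per group

For two independent groups with equal n: n = 2·((z_{α/2} + z_β) / d)².
z_{α/2} + z_β = 1.645 + 1.645 = 3.290.
n = 2 × (3.290 / 0.73)² = 2 × 4.507² = 2 × 20.31 = 40.6.
Round up to the next whole participant.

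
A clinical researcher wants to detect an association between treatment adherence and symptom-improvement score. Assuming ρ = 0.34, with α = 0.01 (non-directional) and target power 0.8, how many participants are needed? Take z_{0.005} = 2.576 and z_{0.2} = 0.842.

n = 97

Fisher's z: C = ½·ln((1+r)/(1−r)) = ½·ln(2.0303) = 0.3541.
n = ((z_{α/2} + z_β)/C)² + 3.
(2.576 + 0.842) / 0.3541 = 3.418 / 0.3541 = 9.653.
n = 9.653² + 3 = 93.17 + 3 = 96.2.
Round up.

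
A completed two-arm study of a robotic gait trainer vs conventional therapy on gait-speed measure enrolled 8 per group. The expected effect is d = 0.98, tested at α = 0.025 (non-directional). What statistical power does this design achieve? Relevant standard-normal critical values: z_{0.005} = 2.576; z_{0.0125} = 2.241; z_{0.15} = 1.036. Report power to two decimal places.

power ≈ 0.39

For two equal groups, power = Φ(d·√(n/2) − z_{α/2}).
d·√(n/2) = 0.98 × √(8/2) = 0.98 × 2.000 = 1.960.
z_β = 1.960 − 2.241 = -0.281.
Power = Φ(-0.281) = 0.389.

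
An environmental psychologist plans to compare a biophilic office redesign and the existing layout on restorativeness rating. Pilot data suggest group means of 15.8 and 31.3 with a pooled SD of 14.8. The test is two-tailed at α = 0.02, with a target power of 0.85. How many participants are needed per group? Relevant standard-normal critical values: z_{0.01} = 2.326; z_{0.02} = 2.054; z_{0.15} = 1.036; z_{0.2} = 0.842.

n = 21 per group

Cohen's d = |M₁ − M₂| / SD_pooled = |15.8 − 31.3| / 14.8 = 15.5 / 14.8 = 1.047.
For two independent groups with equal n: n = 2·((z_{α/2} + z_β) / d)².
z_{α/2} + z_β = 2.326 + 1.036 = 3.362.
n = 2 × (3.362 / 1.047)² = 2 × 3.211² = 2 × 10.31 = 20.6.
Round up to the next whole participant.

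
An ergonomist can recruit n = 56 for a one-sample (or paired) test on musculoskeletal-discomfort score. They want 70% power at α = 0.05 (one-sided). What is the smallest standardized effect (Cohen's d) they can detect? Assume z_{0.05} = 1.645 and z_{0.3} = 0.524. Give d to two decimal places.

d_min ≈ 0.29

For a single sample (or paired design) of n = 56: d_min = (z_{α} + z_β)/√n.
z-sum = 1.645 + 0.524 = 2.169.
d_min = 2.169 / √56 = 2.169 / 7.483 = 0.290.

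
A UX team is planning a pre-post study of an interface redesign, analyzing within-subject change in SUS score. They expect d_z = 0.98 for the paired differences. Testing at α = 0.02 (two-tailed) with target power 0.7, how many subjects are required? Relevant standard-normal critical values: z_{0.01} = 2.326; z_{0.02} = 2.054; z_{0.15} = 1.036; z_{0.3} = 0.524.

n = 9 pairs

For a paired (one-sample on differences) test: n = ((z_{α/2} + z_β) / d)².
z_{α/2} + z_β = 2.326 + 0.524 = 2.850.
n = (2.850 / 0.98)² = 2.908² = 8.46.
Round up.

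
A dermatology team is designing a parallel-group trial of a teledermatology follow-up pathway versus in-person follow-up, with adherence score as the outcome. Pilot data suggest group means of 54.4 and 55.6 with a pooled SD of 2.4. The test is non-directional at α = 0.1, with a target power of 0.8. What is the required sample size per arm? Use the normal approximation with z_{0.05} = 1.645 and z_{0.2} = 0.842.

Cohen's d = |M₁ − M₂| / SD_pooled = |54.4 − 55.6| / 2.4 = 1.2 / 2.4 = 0.500.
For two independent groups with equal n: n = 2·((z_{α/2} + z_β) / d)².
z_{α/2} + z_β = 1.645 + 0.842 = 2.487.
n = 2 × (2.487 / 0.500)² = 2 × 4.974² = 2 × 24.74 = 49.5.
Round up to the next whole participant.

n = 50 per group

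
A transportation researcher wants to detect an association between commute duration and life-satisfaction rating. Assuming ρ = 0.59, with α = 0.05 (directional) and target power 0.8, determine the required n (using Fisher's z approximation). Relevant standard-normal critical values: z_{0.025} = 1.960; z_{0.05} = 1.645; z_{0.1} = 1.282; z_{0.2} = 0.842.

Fisher's z: C = ½·ln((1+r)/(1−r)) = ½·ln(3.8780) = 0.6777.
n = ((z_{α} + z_β)/C)² + 3.
(1.645 + 0.842) / 0.6777 = 2.487 / 0.6777 = 3.670.
n = 3.670² + 3 = 13.47 + 3 = 16.5.
Round up.

n = 17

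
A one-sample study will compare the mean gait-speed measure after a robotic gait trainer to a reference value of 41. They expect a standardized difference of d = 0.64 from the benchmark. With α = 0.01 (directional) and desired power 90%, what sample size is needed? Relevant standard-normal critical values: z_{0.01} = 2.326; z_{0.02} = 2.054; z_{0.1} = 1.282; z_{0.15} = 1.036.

n = 32

For a one-sample test: n = ((z_{α} + z_β) / d)².
z_{α} + z_β = 2.326 + 1.282 = 3.608.
n = (3.608 / 0.64)² = 5.638² = 31.78.
Round up.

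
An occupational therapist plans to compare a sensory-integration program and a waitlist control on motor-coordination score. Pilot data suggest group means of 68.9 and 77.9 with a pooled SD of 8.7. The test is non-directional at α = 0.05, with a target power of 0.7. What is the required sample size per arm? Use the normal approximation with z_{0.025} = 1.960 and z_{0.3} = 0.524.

Cohen's d = |M₁ − M₂| / SD_pooled = |68.9 − 77.9| / 8.7 = 9.0 / 8.7 = 1.034.
For two independent groups with equal n: n = 2·((z_{α/2} + z_β) / d)².
z_{α/2} + z_β = 1.960 + 0.524 = 2.484.
n = 2 × (2.484 / 1.034)² = 2 × 2.402² = 2 × 5.77 = 11.5.
Round up to the next whole participant.

n = 12 per group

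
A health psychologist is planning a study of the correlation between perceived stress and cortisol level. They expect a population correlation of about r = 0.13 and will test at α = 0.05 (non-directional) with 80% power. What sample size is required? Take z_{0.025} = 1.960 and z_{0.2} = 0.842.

n = 463

Fisher's z: C = ½·ln((1+r)/(1−r)) = ½·ln(1.2989) = 0.1307.
n = ((z_{α/2} + z_β)/C)² + 3.
(1.960 + 0.842) / 0.1307 = 2.802 / 0.1307 = 21.438.
n = 21.438² + 3 = 459.61 + 3 = 462.6.
Round up.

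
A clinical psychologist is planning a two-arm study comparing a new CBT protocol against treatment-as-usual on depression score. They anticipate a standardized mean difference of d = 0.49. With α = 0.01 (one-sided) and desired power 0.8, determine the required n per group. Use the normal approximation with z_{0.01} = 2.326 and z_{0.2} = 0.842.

For two independent groups with equal n: n = 2·((z_{α} + z_β) / d)².
z_{α} + z_β = 2.326 + 0.842 = 3.168.
n = 2 × (3.168 / 0.49)² = 2 × 6.465² = 2 × 41.80 = 83.6.
Round up to the next whole participant.

n = 84 per group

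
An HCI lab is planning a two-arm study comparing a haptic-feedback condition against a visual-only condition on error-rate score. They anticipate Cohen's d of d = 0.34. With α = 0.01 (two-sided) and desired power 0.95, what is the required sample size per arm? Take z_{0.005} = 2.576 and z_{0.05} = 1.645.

n = 309 per group

For two independent groups with equal n: n = 2·((z_{α/2} + z_β) / d)².
z_{α/2} + z_β = 2.576 + 1.645 = 4.221.
n = 2 × (4.221 / 0.34)² = 2 × 12.415² = 2 × 154.12 = 308.2.
Round up to the next whole participant.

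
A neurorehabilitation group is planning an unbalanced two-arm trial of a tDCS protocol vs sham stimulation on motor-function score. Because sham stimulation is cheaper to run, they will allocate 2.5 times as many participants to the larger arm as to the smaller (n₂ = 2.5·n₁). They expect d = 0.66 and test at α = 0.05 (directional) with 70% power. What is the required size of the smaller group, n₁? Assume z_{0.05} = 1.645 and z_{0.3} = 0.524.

n₁ = 16

With allocation ratio k = n₂/n₁ = 2.5, Var(x̄₁−x̄₂) = σ²(1/n₁ + 1/(k·n₁)) = σ²·(k+1)/(k·n₁).
So n₁ = (1 + 1/k)·((z_{α} + z_β)/d)² = 1.400 × (2.169/0.66)².
n₁ = 1.400 × 10.80 = 15.1.
Round up: n₁ = 16, giving n₂ = 2.5 × 16 = 40.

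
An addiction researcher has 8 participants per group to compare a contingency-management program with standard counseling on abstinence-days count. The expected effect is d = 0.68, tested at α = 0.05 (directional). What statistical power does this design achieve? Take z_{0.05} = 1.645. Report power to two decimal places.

power ≈ 0.39

For two equal groups, power = Φ(d·√(n/2) − z_{α}).
d·√(n/2) = 0.68 × √(8/2) = 0.68 × 2.000 = 1.360.
z_β = 1.360 − 1.645 = -0.285.
Power = Φ(-0.285) = 0.388.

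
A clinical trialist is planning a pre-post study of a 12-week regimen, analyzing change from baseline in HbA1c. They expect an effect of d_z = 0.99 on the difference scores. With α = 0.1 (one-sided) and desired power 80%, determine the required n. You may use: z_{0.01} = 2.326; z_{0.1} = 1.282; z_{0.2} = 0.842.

For a paired (one-sample on differences) test: n = ((z_{α} + z_β) / d)².
z_{α} + z_β = 1.282 + 0.842 = 2.124.
n = (2.124 / 0.99)² = 2.145² = 4.60.
Round up.

n = 5 pairs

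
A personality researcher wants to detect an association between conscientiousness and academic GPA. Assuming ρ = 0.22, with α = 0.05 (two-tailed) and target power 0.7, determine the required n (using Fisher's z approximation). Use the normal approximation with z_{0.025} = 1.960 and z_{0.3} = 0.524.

Fisher's z: C = ½·ln((1+r)/(1−r)) = ½·ln(1.5641) = 0.2237.
n = ((z_{α/2} + z_β)/C)² + 3.
(1.960 + 0.524) / 0.2237 = 2.484 / 0.2237 = 11.104.
n = 11.104² + 3 = 123.30 + 3 = 126.3.
Round up.

n = 127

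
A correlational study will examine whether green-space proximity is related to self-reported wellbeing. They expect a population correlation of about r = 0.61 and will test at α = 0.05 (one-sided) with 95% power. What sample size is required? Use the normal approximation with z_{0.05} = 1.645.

Fisher's z: C = ½·ln((1+r)/(1−r)) = ½·ln(4.1282) = 0.7089.
n = ((z_{α} + z_β)/C)² + 3.
(1.645 + 1.645) / 0.7089 = 3.290 / 0.7089 = 4.641.
n = 4.641² + 3 = 21.54 + 3 = 24.5.
Round up.

n = 25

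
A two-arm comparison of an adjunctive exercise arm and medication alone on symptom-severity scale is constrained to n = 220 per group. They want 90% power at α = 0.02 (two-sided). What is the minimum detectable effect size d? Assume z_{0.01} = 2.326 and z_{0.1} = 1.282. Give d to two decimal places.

For two independent groups of n = 220 each: d_min = (z_{α/2} + z_β)·√(2/n).
z-sum = 2.326 + 1.282 = 3.608.
d_min = 3.608 × √(2/220) = 3.608 × 0.0953 = 0.344.

d_min ≈ 0.34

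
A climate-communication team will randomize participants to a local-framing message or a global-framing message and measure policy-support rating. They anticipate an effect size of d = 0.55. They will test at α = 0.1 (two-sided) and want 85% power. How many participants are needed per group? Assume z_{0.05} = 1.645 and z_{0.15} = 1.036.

n = 48 per group

For two independent groups with equal n: n = 2·((z_{α/2} + z_β) / d)².
z_{α/2} + z_β = 1.645 + 1.036 = 2.681.
n = 2 × (2.681 / 0.55)² = 2 × 4.875² = 2 × 23.76 = 47.5.
Round up to the next whole participant.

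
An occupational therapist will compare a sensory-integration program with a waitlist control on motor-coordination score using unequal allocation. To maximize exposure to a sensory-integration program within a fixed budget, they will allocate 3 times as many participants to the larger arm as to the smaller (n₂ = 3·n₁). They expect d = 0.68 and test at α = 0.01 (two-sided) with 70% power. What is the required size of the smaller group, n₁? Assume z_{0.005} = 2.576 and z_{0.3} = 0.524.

n₁ = 28

With allocation ratio k = n₂/n₁ = 3, Var(x̄₁−x̄₂) = σ²(1/n₁ + 1/(k·n₁)) = σ²·(k+1)/(k·n₁).
So n₁ = (1 + 1/k)·((z_{α/2} + z_β)/d)² = 1.333 × (3.100/0.68)².
n₁ = 1.333 × 20.78 = 27.7.
Round up: n₁ = 28, giving n₂ = 3 × 28 = 84.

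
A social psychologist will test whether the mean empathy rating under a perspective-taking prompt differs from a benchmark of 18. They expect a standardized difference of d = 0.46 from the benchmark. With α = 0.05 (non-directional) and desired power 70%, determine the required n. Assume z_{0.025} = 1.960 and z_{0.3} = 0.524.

For a one-sample test: n = ((z_{α/2} + z_β) / d)².
z_{α/2} + z_β = 1.960 + 0.524 = 2.484.
n = (2.484 / 0.46)² = 5.400² = 29.16.
Round up.

n = 30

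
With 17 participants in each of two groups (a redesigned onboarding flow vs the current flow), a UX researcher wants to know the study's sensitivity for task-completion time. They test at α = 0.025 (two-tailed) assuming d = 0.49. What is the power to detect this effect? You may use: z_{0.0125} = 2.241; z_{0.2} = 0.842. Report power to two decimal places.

power ≈ 0.21

For two equal groups, power = Φ(d·√(n/2) − z_{α/2}).
d·√(n/2) = 0.49 × √(17/2) = 0.49 × 2.915 = 1.429.
z_β = 1.429 − 2.241 = -0.812.
Power = Φ(-0.812) = 0.208.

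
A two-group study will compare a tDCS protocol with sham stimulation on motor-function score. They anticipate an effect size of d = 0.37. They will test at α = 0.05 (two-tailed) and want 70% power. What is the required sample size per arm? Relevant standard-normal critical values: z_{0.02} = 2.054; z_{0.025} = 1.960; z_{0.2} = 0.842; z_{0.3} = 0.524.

n = 91 per group

For two independent groups with equal n: n = 2·((z_{α/2} + z_β) / d)².
z_{α/2} + z_β = 1.960 + 0.524 = 2.484.
n = 2 × (2.484 / 0.37)² = 2 × 6.714² = 2 × 45.07 = 90.1.
Round up to the next whole participant.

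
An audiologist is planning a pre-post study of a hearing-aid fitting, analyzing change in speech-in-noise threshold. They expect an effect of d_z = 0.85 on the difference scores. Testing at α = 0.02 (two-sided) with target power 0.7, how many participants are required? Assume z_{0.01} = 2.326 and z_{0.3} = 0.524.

For a paired (one-sample on differences) test: n = ((z_{α/2} + z_β) / d)².
z_{α/2} + z_β = 2.326 + 0.524 = 2.850.
n = (2.850 / 0.85)² = 3.353² = 11.24.
Round up.

n = 12 pairs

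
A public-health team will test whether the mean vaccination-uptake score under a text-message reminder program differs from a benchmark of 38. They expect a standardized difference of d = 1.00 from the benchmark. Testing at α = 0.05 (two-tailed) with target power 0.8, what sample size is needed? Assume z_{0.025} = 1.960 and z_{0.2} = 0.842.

For a one-sample test: n = ((z_{α/2} + z_β) / d)².
z_{α/2} + z_β = 1.960 + 0.842 = 2.802.
n = (2.802 / 1.00)² = 2.802² = 7.85.
Round up.

n = 8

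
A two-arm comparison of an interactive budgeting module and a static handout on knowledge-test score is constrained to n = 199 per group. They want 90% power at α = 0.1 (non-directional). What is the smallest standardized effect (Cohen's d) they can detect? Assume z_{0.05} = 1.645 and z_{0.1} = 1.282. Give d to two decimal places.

For two independent groups of n = 199 each: d_min = (z_{α/2} + z_β)·√(2/n).
z-sum = 1.645 + 1.282 = 2.927.
d_min = 2.927 × √(2/199) = 2.927 × 0.1003 = 0.293.

d_min ≈ 0.29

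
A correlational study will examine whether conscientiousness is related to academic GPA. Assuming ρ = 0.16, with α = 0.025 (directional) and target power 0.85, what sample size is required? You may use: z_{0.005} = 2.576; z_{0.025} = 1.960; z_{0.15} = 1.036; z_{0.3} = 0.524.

n = 348

Fisher's z: C = ½·ln((1+r)/(1−r)) = ½·ln(1.3810) = 0.1614.
n = ((z_{α} + z_β)/C)² + 3.
(1.960 + 1.036) / 0.1614 = 2.996 / 0.1614 = 18.563.
n = 18.563² + 3 = 344.57 + 3 = 347.6.
Round up.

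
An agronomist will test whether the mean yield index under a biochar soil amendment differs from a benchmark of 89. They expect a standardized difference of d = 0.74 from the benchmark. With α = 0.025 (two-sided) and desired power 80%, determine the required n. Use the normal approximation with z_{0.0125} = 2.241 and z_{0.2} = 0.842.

For a one-sample test: n = ((z_{α/2} + z_β) / d)².
z_{α/2} + z_β = 2.241 + 0.842 = 3.083.
n = (3.083 / 0.74)² = 4.166² = 17.36.
Round up.

n = 18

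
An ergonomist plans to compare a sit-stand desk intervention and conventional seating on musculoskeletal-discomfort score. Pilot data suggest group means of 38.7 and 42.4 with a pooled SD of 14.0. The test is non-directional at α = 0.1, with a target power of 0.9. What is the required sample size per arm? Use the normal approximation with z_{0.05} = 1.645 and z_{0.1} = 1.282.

Cohen's d = |M₁ − M₂| / SD_pooled = |38.7 − 42.4| / 14.0 = 3.7 / 14.0 = 0.264.
For two independent groups with equal n: n = 2·((z_{α/2} + z_β) / d)².
z_{α/2} + z_β = 1.645 + 1.282 = 2.927.
n = 2 × (2.927 / 0.264)² = 2 × 11.087² = 2 × 122.92 = 245.8.
Round up to the next whole participant.

n = 246 per group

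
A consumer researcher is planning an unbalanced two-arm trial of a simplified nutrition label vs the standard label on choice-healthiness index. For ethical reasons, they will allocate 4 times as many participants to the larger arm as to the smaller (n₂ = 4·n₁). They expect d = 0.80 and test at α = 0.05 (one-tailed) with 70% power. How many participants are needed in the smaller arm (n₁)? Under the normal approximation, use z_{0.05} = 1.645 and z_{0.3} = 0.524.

With allocation ratio k = n₂/n₁ = 4, Var(x̄₁−x̄₂) = σ²(1/n₁ + 1/(k·n₁)) = σ²·(k+1)/(k·n₁).
So n₁ = (1 + 1/k)·((z_{α} + z_β)/d)² = 1.250 × (2.169/0.80)².
n₁ = 1.250 × 7.35 = 9.2.
Round up: n₁ = 10, giving n₂ = 4 × 10 = 40.

n₁ = 10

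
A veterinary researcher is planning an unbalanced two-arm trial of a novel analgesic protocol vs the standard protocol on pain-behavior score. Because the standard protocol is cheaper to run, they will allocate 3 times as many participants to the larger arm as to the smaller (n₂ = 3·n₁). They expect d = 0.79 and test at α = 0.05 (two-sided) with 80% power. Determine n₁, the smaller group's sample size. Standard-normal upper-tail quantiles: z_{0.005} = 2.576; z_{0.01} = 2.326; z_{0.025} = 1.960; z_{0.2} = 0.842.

n₁ = 17

With allocation ratio k = n₂/n₁ = 3, Var(x̄₁−x̄₂) = σ²(1/n₁ + 1/(k·n₁)) = σ²·(k+1)/(k·n₁).
So n₁ = (1 + 1/k)·((z_{α/2} + z_β)/d)² = 1.333 × (2.802/0.79)².
n₁ = 1.333 × 12.58 = 16.8.
Round up: n₁ = 17, giving n₂ = 3 × 17 = 51.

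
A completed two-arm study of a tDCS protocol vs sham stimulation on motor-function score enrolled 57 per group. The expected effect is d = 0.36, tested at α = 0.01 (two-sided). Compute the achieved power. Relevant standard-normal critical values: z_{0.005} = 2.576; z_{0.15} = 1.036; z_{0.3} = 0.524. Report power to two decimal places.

power ≈ 0.26

For two equal groups, power = Φ(d·√(n/2) − z_{α/2}).
d·√(n/2) = 0.36 × √(57/2) = 0.36 × 5.339 = 1.922.
z_β = 1.922 − 2.576 = -0.654.
Power = Φ(-0.654) = 0.257.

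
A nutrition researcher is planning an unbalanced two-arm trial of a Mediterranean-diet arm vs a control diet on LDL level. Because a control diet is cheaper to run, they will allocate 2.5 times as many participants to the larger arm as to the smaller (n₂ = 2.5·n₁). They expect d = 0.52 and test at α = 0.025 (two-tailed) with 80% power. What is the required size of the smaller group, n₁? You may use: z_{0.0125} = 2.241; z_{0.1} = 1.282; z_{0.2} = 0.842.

With allocation ratio k = n₂/n₁ = 2.5, Var(x̄₁−x̄₂) = σ²(1/n₁ + 1/(k·n₁)) = σ²·(k+1)/(k·n₁).
So n₁ = (1 + 1/k)·((z_{α/2} + z_β)/d)² = 1.400 × (3.083/0.52)².
n₁ = 1.400 × 35.15 = 49.2.
Round up: n₁ = 50, giving n₂ = 2.5 × 50 = 125.

n₁ = 50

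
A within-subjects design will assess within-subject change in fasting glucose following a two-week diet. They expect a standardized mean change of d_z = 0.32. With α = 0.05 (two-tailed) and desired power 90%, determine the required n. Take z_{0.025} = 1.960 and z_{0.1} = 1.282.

n = 103 pairs

For a paired (one-sample on differences) test: n = ((z_{α/2} + z_β) / d)².
z_{α/2} + z_β = 1.960 + 1.282 = 3.242.
n = (3.242 / 0.32)² = 10.131² = 102.64.
Round up.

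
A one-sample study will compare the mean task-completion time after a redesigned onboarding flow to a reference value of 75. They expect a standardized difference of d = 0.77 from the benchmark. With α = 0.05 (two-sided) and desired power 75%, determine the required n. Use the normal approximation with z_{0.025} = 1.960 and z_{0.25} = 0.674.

n = 12

For a one-sample test: n = ((z_{α/2} + z_β) / d)².
z_{α/2} + z_β = 1.960 + 0.674 = 2.634.
n = (2.634 / 0.77)² = 3.421² = 11.70.
Round up.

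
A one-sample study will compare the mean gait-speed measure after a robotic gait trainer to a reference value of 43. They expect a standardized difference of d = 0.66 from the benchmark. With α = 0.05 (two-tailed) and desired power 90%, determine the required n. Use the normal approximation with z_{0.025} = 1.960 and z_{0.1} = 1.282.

n = 25

For a one-sample test: n = ((z_{α/2} + z_β) / d)².
z_{α/2} + z_β = 1.960 + 1.282 = 3.242.
n = (3.242 / 0.66)² = 4.912² = 24.13.
Round up.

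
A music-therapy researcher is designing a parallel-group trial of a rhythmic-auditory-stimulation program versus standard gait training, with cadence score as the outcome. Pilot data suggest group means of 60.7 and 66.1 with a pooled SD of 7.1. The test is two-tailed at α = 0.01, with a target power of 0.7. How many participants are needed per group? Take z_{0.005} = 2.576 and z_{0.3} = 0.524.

n = 34 per group

Cohen's d = |M₁ − M₂| / SD_pooled = |60.7 − 66.1| / 7.1 = 5.4 / 7.1 = 0.761.
For two independent groups with equal n: n = 2·((z_{α/2} + z_β) / d)².
z_{α/2} + z_β = 2.576 + 0.524 = 3.100.
n = 2 × (3.100 / 0.761)² = 2 × 4.074² = 2 × 16.59 = 33.2.
Round up to the next whole participant.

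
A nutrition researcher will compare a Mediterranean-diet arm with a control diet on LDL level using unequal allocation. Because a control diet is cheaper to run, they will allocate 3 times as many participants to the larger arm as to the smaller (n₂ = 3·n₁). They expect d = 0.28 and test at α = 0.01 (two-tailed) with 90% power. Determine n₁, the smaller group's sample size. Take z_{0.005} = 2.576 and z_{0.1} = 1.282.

n₁ = 254

With allocation ratio k = n₂/n₁ = 3, Var(x̄₁−x̄₂) = σ²(1/n₁ + 1/(k·n₁)) = σ²·(k+1)/(k·n₁).
So n₁ = (1 + 1/k)·((z_{α/2} + z_β)/d)² = 1.333 × (3.858/0.28)².
n₁ = 1.333 × 189.85 = 253.1.
Round up: n₁ = 254, giving n₂ = 3 × 254 = 762.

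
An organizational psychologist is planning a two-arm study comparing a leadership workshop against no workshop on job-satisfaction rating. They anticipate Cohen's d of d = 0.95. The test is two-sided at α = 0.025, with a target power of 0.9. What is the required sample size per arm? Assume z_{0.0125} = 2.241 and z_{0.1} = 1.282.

n = 28 per group

For two independent groups with equal n: n = 2·((z_{α/2} + z_β) / d)².
z_{α/2} + z_β = 2.241 + 1.282 = 3.523.
n = 2 × (3.523 / 0.95)² = 2 × 3.708² = 2 × 13.75 = 27.5.
Round up to the next whole participant.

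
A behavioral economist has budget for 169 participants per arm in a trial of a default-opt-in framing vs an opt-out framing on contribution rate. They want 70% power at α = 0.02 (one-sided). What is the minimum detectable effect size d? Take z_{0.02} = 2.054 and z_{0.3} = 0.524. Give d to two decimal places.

d_min ≈ 0.28

For two independent groups of n = 169 each: d_min = (z_{α} + z_β)·√(2/n).
z-sum = 2.054 + 0.524 = 2.578.
d_min = 2.578 × √(2/169) = 2.578 × 0.1088 = 0.280.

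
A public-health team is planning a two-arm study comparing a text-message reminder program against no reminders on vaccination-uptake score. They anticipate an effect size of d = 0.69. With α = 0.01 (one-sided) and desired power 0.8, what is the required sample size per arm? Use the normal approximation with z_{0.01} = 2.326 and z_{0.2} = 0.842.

For two independent groups with equal n: n = 2·((z_{α} + z_β) / d)².
z_{α} + z_β = 2.326 + 0.842 = 3.168.
n = 2 × (3.168 / 0.69)² = 2 × 4.591² = 2 × 21.08 = 42.2.
Round up to the next whole participant.

n = 43 per group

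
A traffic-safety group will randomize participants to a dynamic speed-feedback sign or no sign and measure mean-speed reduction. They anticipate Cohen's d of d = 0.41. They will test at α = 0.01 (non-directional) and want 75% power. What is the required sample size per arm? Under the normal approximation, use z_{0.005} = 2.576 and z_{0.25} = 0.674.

n = 126 per group

For two independent groups with equal n: n = 2·((z_{α/2} + z_β) / d)².
z_{α/2} + z_β = 2.576 + 0.674 = 3.250.
n = 2 × (3.250 / 0.41)² = 2 × 7.927² = 2 × 62.83 = 125.7.
Round up to the next whole participant.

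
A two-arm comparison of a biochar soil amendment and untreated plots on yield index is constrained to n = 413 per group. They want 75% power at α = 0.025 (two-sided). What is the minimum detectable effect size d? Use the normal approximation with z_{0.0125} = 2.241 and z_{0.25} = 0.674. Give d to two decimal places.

d_min ≈ 0.20

For two independent groups of n = 413 each: d_min = (z_{α/2} + z_β)·√(2/n).
z-sum = 2.241 + 0.674 = 2.915.
d_min = 2.915 × √(2/413) = 2.915 × 0.0696 = 0.203.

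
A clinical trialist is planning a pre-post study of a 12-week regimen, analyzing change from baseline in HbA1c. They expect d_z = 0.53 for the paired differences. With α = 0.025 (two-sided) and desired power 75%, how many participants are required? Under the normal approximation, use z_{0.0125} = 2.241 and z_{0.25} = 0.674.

n = 31 pairs

For a paired (one-sample on differences) test: n = ((z_{α/2} + z_β) / d)².
z_{α/2} + z_β = 2.241 + 0.674 = 2.915.
n = (2.915 / 0.53)² = 5.500² = 30.25.
Round up.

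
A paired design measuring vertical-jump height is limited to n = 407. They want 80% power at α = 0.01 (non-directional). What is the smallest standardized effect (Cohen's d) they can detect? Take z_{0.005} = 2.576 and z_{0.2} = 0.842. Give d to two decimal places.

d_min ≈ 0.17

For a single sample (or paired design) of n = 407: d_min = (z_{α/2} + z_β)/√n.
z-sum = 2.576 + 0.842 = 3.418.
d_min = 3.418 / √407 = 3.418 / 20.174 = 0.169.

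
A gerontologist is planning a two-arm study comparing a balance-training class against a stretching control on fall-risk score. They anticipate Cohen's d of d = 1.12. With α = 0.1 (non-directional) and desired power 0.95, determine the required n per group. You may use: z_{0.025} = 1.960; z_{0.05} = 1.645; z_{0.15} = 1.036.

n = 18 per group

For two independent groups with equal n: n = 2·((z_{α/2} + z_β) / d)².
z_{α/2} + z_β = 1.645 + 1.645 = 3.290.
n = 2 × (3.290 / 1.12)² = 2 × 2.937² = 2 × 8.63 = 17.3.
Round up to the next whole participant.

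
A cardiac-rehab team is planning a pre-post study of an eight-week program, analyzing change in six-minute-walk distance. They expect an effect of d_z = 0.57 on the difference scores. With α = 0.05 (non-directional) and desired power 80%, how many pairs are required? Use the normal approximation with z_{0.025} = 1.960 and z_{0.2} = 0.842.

n = 25 pairs

For a paired (one-sample on differences) test: n = ((z_{α/2} + z_β) / d)².
z_{α/2} + z_β = 1.960 + 0.842 = 2.802.
n = (2.802 / 0.57)² = 4.916² = 24.16.
Round up.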